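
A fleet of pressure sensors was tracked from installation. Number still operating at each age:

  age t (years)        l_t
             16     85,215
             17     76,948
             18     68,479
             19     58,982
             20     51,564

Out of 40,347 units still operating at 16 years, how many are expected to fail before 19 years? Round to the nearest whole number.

12421

The relevant probability is 1 − 58,982/85,215 = 0.307845.
Expected number = 40,347 × 0.307845 = 12421.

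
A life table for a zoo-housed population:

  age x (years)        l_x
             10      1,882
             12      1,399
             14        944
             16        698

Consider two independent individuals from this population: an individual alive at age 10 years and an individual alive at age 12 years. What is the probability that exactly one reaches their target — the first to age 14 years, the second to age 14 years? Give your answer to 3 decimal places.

0.499

p₁ = l_14/l_10 = 944/1,882 = 0.501594; p₂ = l_14/l_12 = 944/1,399 = 0.674768.
P(exactly one) = p₁(1−p₂) + (1−p₁)p₂ = 0.163134 + 0.336308 = 0.499443.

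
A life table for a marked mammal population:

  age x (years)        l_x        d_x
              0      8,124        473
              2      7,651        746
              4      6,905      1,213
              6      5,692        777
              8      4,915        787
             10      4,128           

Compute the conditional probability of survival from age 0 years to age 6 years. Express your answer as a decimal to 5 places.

0.70064

The conditional survival probability is l_6/l_0 = 5,692/8,124 = 0.700640.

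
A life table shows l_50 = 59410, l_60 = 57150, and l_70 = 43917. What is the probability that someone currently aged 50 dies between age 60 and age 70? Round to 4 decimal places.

0.2227

We want 10|10q50 = (l_60 − l_70)/l_50.
This is the probability of reaching 60 but not 70, conditional on being alive at 50: (l_60 − l_70) / l_50.
= (57150 − 43917) / 59410 = 13233 / 59410 = 0.222740.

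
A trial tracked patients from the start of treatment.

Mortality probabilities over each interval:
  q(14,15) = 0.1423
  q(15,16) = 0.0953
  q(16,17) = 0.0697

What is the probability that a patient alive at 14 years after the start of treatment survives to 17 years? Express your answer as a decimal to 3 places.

0.722

The overall survival probability is (1 − 0.1423) × (1 − 0.0953) × (1 − 0.0697).
= 0.8577 × 0.9047 × 0.9303 = 0.721877.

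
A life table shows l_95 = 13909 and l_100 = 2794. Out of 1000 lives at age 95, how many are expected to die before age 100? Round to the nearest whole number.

799

The relevant probability is 1 − 2794/13909 = 0.799123.
Expected number = 1000 × 0.799123 = 799.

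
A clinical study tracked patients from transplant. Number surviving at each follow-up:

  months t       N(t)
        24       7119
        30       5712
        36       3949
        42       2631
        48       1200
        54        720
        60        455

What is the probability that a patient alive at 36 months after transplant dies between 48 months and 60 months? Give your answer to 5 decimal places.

This is the probability of reaching 48 but not 60, conditional on being alive at 36: (N(48) − N(60)) / N(36).
= (1200 − 455) / 3949 = 745 / 3949 = 0.188655.

0.18866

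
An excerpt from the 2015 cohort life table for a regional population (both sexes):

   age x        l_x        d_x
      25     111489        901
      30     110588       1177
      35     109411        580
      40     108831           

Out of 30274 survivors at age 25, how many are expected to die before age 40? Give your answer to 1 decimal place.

The relevant probability is 1 − 108831/111489 = 0.023841.
Expected number = 30274 × 0.023841 = 721.8.

721.8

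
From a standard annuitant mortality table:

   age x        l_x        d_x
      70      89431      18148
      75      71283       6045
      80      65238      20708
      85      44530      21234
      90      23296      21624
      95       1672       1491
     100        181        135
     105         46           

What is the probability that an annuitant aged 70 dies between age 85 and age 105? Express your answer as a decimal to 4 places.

0.4974

We want 15|20q70 = (l_85 − l_105)/l_70.
This is the probability of reaching 85 but not 105, conditional on being alive at 70: (l_85 − l_105) / l_70.
= (44530 − 46) / 89431 = 44484 / 89431 = 0.497411.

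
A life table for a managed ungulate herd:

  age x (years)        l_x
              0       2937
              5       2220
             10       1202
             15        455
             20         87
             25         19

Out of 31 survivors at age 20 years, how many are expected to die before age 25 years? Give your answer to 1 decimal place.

The relevant probability is 1 − 19/87 = 0.781609.
Expected number = 31 × 0.781609 = 24.2.

24.2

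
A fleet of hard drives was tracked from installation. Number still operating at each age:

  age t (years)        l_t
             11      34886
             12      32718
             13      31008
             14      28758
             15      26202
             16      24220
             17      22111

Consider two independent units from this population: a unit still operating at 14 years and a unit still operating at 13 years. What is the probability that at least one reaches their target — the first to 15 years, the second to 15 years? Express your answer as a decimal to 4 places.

0.9862

p₁ = l_15/l_14 = 26202/28758 = 0.911120; p₂ = l_15/l_13 = 26202/31008 = 0.845008.
P(at least one) = 1 − (1−p₁)(1−p₂) = 1 − 0.088880 × 0.154992 = 0.986224.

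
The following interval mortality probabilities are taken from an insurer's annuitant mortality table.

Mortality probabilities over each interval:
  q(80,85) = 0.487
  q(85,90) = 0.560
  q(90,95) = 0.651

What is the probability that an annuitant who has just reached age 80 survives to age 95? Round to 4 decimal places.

0.0788

P(survive 80→95) = (1 − 0.487) × (1 − 0.560) × (1 − 0.651).
= 0.513 × 0.440 × 0.349 = 0.078776.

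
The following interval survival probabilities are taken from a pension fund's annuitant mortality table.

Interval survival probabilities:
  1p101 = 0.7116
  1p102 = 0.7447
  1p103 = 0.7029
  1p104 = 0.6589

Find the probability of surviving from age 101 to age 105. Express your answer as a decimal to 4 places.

0.2454

Survival from 101 to 105 is the product of surviving each interval: 0.7116 × 0.7447 × 0.7029 × 0.6589.
= 0.245432.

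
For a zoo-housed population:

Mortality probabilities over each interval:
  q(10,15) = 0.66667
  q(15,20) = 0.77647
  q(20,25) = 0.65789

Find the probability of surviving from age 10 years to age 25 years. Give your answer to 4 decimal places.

Chaining the interval survival probabilities: (1 − 0.66667) × (1 − 0.77647) × (1 − 0.65789).
= 0.33333 × 0.22353 × 0.34211 = 0.025490.

0.0255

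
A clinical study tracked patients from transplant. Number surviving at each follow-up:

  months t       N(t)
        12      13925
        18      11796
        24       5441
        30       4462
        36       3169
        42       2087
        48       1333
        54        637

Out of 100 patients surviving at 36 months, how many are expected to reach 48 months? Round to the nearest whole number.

The relevant probability is 1333/3169 = 0.420637.
Expected number = 100 × 0.420637 = 42.

42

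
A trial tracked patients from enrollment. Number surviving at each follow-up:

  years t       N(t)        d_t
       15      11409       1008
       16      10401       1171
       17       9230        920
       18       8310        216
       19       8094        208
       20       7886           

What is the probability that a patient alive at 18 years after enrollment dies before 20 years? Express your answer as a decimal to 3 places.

0.051

P(die before 20 | alive at 18) = 1 − N(20)/N(18) = 1 − 7886/8310 = (424)/8310 = 0.051023.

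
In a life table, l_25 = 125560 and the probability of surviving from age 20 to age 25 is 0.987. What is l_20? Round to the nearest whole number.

l_20 = l_25 / p = 125560 / 0.987 = 127214.

127214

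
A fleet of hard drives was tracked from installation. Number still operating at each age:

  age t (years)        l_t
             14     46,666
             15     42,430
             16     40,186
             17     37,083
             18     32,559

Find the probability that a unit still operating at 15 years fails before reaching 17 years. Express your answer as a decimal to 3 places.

0.126

P(fail before 17 | operational at 15) = 1 − l_17/l_15 = 1 − 37,083/42,430 = (5,347)/42,430 = 0.126019.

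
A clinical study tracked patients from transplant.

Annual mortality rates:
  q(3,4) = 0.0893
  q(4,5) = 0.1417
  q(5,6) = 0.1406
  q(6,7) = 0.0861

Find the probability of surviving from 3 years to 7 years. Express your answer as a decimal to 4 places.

0.6139

Survival from 3 to 7 is the product of surviving each interval: (1 − 0.0893) × (1 − 0.1417) × (1 − 0.1406) × (1 − 0.0861).
= 0.9107 × 0.8583 × 0.8594 × 0.9139 = 0.613915.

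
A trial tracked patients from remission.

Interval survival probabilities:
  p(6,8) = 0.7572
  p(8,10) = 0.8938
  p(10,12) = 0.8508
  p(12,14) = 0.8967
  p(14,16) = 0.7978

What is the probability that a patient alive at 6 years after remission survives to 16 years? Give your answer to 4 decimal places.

The overall survival probability is 0.7572 × 0.8938 × 0.8508 × 0.8967 × 0.7978.
= 0.411926.

0.4119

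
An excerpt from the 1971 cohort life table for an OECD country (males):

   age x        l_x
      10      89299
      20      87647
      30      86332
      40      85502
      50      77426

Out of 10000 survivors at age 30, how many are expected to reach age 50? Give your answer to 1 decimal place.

8968.4

The relevant probability is 77426/86332 = 0.896840.
Expected number = 10000 × 0.896840 = 8968.4.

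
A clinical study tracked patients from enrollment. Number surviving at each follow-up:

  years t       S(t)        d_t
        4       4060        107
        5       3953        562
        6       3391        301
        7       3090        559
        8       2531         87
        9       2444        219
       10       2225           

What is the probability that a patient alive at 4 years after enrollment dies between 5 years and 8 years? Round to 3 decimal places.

This is the probability of reaching 5 but not 8, conditional on being alive at 4: (S(5) − S(8)) / S(4).
= (3953 − 2531) / 4060 = 1422 / 4060 = 0.350246.

0.350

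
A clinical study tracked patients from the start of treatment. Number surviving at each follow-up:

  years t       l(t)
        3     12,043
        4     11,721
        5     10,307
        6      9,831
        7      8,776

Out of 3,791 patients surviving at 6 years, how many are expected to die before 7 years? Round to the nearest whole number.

The relevant probability is 1 − 8,776/9,831 = 0.107314.
Expected number = 3,791 × 0.107314 = 407.

407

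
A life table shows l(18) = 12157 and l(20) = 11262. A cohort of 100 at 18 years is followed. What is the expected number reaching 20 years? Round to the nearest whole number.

The relevant probability is 11262/12157 = 0.926380.
Expected number = 100 × 0.926380 = 93.

93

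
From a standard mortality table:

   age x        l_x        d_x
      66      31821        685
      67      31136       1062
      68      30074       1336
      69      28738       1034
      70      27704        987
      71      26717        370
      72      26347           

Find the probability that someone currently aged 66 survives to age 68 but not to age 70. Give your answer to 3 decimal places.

0.074

We want 2|2q66 = (l_68 − l_70)/l_66.
This is the probability of reaching 68 but not 70, conditional on being alive at 66: (l_68 − l_70) / l_66.
= (30074 − 27704) / 31821 = 2370 / 31821 = 0.074479.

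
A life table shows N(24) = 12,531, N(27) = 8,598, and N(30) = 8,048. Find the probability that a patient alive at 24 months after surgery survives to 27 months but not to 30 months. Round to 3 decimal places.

This is the probability of reaching 27 but not 30, conditional on being alive at 24: (N(27) − N(30)) / N(24).
= (8,598 − 8,048) / 12,531 = 550 / 12,531 = 0.043891.

0.044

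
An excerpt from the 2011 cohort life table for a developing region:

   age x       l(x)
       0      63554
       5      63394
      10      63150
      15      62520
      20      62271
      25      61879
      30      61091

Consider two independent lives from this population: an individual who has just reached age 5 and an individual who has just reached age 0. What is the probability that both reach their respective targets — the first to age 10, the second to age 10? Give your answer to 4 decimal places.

p₁ = l(10)/l(5) = 63150/63394 = 0.996151; p₂ = l(10)/l(0) = 63150/63554 = 0.993643.
P(both) = p₁ × p₂ = 0.996151 × 0.993643 = 0.989818.

0.9898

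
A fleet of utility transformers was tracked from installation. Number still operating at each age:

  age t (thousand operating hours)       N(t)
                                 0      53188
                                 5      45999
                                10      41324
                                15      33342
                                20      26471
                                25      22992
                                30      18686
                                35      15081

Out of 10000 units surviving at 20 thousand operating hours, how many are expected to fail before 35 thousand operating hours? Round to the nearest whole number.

4303

The relevant probability is 1 − 15081/26471 = 0.430282.
Expected number = 10000 × 0.430282 = 4303.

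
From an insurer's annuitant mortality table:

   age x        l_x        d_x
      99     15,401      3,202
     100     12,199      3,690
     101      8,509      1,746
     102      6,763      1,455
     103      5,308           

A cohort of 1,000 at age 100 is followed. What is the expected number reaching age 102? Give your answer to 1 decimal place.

554.4

The relevant probability is 6,763/12,199 = 0.554390.
Expected number = 1,000 × 0.554390 = 554.4.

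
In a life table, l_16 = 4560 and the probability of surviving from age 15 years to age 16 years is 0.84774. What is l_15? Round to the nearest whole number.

l_15 = l_16 / p = 4560 / 0.84774 = 5379.

5379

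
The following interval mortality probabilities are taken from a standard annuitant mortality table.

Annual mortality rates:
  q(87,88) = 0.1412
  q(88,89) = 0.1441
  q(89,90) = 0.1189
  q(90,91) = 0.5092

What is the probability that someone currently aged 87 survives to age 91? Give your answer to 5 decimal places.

The overall survival probability is (1 − 0.1412) × (1 − 0.1441) × (1 − 0.1189) × (1 − 0.5092).
= 0.8588 × 0.8559 × 0.8811 × 0.4908 = 0.317867.

0.31787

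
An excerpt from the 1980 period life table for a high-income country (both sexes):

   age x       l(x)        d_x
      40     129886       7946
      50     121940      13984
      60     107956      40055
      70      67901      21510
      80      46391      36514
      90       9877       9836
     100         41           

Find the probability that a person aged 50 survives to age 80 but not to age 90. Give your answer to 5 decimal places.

This is the probability of reaching 80 but not 90, conditional on being alive at 50: (l(80) − l(90)) / l(50).
= (46391 − 9877) / 121940 = 36514 / 121940 = 0.299442.

0.29944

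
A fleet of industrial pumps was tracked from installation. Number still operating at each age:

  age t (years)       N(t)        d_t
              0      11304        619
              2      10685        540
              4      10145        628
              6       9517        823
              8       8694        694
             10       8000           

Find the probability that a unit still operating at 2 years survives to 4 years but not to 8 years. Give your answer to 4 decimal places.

0.1358

This is the probability of reaching 4 but not 8, conditional on being operational at 2: (N(4) − N(8)) / N(2).
= (10145 − 8694) / 10685 = 1451 / 10685 = 0.135798.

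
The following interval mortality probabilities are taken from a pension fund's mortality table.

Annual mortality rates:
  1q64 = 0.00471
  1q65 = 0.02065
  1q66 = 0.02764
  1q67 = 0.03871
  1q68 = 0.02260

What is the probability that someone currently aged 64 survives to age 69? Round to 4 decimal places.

0.8905

Survival from 64 to 69 is the product of surviving each interval: (1 − 0.00471) × (1 − 0.02065) × (1 − 0.02764) × (1 − 0.03871) × (1 − 0.02260).
= 0.99529 × 0.97935 × 0.97236 × 0.96129 × 0.97740 = 0.890515.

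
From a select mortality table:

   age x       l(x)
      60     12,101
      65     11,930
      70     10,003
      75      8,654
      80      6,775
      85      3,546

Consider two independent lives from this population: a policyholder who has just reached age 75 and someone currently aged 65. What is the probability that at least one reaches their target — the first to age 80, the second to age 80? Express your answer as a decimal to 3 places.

0.906

p₁ = l(80)/l(75) = 6,775/8,654 = 0.782875; p₂ = l(80)/l(65) = 6,775/11,930 = 0.567896.
P(at least one) = 1 − (1−p₁)(1−p₂) = 1 − 0.217125 × 0.432104 = 0.906179.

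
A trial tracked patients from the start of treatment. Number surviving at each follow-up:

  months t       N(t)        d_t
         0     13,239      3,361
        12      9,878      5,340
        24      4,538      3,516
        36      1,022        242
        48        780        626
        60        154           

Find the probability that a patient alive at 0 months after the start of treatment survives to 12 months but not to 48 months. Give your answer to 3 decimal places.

0.687

This is the probability of reaching 12 but not 48, conditional on being alive at 0: (N(12) − N(48)) / N(0).
= (9,878 − 780) / 13,239 = 9,098 / 13,239 = 0.687212.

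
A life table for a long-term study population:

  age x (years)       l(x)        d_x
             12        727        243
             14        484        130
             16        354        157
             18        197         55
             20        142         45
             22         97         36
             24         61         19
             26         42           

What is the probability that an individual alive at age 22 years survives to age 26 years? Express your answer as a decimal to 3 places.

0.433

The conditional survival probability is l(26)/l(22) = 42/97 = 0.432990.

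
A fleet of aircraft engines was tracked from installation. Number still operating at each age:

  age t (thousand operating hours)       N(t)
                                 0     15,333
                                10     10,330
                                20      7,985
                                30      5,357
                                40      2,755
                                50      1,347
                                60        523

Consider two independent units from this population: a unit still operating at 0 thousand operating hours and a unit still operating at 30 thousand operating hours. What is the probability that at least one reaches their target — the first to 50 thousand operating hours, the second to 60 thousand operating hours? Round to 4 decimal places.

0.1769

p₁ = N(50)/N(0) = 1,347/15,333 = 0.087850; p₂ = N(60)/N(30) = 523/5,357 = 0.097629.
P(at least one) = 1 − (1−p₁)(1−p₂) = 1 − 0.912150 × 0.902371 = 0.176902.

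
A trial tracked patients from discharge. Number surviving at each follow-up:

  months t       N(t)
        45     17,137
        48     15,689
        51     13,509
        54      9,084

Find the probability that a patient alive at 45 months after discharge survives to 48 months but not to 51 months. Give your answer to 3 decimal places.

0.127

This is the probability of reaching 48 but not 51, conditional on being alive at 45: (N(48) − N(51)) / N(45).
= (15,689 − 13,509) / 17,137 = 2,180 / 17,137 = 0.127210.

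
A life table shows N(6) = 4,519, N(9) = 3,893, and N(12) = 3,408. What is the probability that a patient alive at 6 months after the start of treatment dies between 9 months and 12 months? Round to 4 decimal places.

This is the probability of reaching 9 but not 12, conditional on being alive at 6: (N(9) − N(12)) / N(6).
= (3,893 − 3,408) / 4,519 = 485 / 4,519 = 0.107325.

0.1073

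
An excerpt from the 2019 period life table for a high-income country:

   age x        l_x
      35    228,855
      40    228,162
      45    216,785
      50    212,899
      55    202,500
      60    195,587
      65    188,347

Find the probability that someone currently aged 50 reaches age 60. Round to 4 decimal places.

We want 10p50 = l_60/l_50.
The conditional survival probability is l_60/l_50 = 195,587/212,899 = 0.918684.

0.9187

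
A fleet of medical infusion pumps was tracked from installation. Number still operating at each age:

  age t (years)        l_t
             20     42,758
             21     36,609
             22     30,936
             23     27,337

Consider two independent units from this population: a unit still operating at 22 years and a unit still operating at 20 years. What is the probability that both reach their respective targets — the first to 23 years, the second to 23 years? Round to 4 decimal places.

p₁ = l_23/l_22 = 27,337/30,936 = 0.883663; p₂ = l_23/l_20 = 27,337/42,758 = 0.639342.
P(both) = p₁ × p₂ = 0.883663 × 0.639342 = 0.564963.

0.5650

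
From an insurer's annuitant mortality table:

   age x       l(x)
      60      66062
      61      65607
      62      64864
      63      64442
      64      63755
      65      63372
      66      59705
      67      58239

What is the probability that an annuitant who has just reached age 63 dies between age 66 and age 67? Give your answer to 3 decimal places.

0.023

This is the probability of reaching 66 but not 67, conditional on being alive at 63: (l(66) − l(67)) / l(63).
= (59705 − 58239) / 64442 = 1466 / 64442 = 0.022749.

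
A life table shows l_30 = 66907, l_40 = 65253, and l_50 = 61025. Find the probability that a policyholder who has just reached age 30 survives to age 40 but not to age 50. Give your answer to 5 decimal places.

0.06319

This is the probability of reaching 40 but not 50, conditional on being alive at 30: (l_40 − l_50) / l_30.
= (65253 − 61025) / 66907 = 4228 / 66907 = 0.063192.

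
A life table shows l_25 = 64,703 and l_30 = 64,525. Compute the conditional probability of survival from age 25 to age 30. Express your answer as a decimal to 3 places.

0.997

We want 5p25 = l_30/l_25.
The conditional survival probability is l_30/l_25 = 64,525/64,703 = 0.997249.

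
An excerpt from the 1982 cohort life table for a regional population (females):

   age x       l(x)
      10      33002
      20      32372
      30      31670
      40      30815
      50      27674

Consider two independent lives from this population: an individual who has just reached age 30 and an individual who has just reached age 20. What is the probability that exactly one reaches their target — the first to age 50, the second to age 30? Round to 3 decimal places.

p₁ = l(50)/l(30) = 27674/31670 = 0.873824; p₂ = l(30)/l(20) = 31670/32372 = 0.978315.
P(exactly one) = p₁(1−p₂) + (1−p₁)p₂ = 0.018949 + 0.123440 = 0.142389.

0.142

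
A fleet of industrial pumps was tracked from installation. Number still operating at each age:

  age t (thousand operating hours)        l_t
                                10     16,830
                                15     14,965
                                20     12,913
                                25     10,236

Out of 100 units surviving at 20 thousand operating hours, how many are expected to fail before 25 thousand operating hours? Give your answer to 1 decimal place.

The relevant probability is 1 − 10,236/12,913 = 0.207310.
Expected number = 100 × 0.207310 = 20.7.

20.7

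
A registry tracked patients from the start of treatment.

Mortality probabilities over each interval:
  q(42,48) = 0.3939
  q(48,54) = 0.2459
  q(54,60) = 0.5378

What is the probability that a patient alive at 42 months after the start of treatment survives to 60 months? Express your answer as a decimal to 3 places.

0.211

The overall survival probability is (1 − 0.3939) × (1 − 0.2459) × (1 − 0.5378).
= 0.6061 × 0.7541 × 0.4622 = 0.211253.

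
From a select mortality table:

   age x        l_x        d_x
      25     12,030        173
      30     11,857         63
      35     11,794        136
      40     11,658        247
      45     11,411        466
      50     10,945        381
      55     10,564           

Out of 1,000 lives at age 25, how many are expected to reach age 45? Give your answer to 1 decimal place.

The relevant probability is 11,411/12,030 = 0.948545.
Expected number = 1,000 × 0.948545 = 948.5.

948.5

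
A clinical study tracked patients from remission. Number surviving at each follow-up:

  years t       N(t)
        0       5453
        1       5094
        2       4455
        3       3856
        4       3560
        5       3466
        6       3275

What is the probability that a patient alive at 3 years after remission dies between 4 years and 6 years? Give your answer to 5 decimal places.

0.07391

This is the probability of reaching 4 but not 6, conditional on being alive at 3: (N(4) − N(6)) / N(3).
= (3560 − 3275) / 3856 = 285 / 3856 = 0.073911.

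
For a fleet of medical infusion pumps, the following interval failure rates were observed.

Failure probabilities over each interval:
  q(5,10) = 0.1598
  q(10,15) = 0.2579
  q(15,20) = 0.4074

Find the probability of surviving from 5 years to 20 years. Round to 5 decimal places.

0.36949

Survival from 5 to 20 is the product of surviving each interval: (1 − 0.1598) × (1 − 0.2579) × (1 − 0.4074).
= 0.8402 × 0.7421 × 0.5926 = 0.369493.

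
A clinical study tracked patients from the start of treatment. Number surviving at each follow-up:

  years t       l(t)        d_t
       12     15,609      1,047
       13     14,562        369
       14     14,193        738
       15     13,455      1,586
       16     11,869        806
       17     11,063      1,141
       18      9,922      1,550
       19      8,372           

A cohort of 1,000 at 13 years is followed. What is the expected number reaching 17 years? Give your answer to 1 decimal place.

The relevant probability is 11,063/14,562 = 0.759717.
Expected number = 1,000 × 0.759717 = 759.7.

759.7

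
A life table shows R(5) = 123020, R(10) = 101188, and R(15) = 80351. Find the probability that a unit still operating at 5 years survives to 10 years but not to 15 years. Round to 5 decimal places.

This is the probability of reaching 10 but not 15, conditional on being operational at 5: (R(10) − R(15)) / R(5).
= (101188 − 80351) / 123020 = 20837 / 123020 = 0.169379.

0.16938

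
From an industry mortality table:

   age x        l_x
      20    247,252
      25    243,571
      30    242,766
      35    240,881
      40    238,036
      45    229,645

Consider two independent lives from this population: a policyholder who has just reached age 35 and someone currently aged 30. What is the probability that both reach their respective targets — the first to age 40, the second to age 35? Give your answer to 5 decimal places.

p₁ = l_40/l_35 = 238,036/240,881 = 0.988189; p₂ = l_35/l_30 = 240,881/242,766 = 0.992235.
P(both) = p₁ × p₂ = 0.988189 × 0.992235 = 0.980516.

0.98052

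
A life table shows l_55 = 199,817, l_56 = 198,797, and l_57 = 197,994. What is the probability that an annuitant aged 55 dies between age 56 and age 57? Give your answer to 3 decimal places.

We want 1|1q55 = (l_56 − l_57)/l_55.
This is the probability of reaching 56 but not 57, conditional on being alive at 55: (l_56 − l_57) / l_55.
= (198,797 − 197,994) / 199,817 = 803 / 199,817 = 0.004019.

0.004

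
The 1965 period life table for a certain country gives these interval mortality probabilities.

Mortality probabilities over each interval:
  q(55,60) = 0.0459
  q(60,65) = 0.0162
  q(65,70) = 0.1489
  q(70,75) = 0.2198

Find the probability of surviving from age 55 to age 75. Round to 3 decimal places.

0.623

The overall survival probability is (1 − 0.0459) × (1 − 0.0162) × (1 − 0.1489) × (1 − 0.2198).
= 0.9541 × 0.9838 × 0.8511 × 0.7802 = 0.623286.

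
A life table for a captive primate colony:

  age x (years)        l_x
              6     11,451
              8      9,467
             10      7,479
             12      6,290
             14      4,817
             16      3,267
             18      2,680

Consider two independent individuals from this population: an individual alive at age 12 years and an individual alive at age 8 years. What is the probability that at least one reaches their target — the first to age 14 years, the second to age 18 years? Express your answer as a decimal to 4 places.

p₁ = l_14/l_12 = 4,817/6,290 = 0.765819; p₂ = l_18/l_8 = 2,680/9,467 = 0.283089.
P(at least one) = 1 − (1−p₁)(1−p₂) = 1 − 0.234181 × 0.716911 = 0.832113.

0.8321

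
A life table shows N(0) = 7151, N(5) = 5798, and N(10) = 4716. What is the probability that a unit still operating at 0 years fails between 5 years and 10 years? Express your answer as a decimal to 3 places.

This is the probability of reaching 5 but not 10, conditional on being operational at 0: (N(5) − N(10)) / N(0).
= (5798 − 4716) / 7151 = 1082 / 7151 = 0.151308.

0.151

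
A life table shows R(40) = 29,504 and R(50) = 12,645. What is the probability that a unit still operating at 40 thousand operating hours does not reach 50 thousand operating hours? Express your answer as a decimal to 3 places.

0.571

P(fail before 50 | operational at 40) = 1 − R(50)/R(40) = 1 − 12,645/29,504 = (16,859)/29,504 = 0.571414.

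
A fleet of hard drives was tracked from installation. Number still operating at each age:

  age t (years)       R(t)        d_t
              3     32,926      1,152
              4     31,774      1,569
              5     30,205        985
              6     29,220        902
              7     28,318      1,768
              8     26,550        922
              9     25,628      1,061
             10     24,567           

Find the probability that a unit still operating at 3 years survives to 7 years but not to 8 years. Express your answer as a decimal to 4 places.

0.0537

This is the probability of reaching 7 but not 8, conditional on being operational at 3: (R(7) − R(8)) / R(3).
= (28,318 − 26,550) / 32,926 = 1,768 / 32,926 = 0.053696.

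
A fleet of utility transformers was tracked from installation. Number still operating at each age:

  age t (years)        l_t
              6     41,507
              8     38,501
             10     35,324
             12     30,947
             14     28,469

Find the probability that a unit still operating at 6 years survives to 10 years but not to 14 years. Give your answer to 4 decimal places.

This is the probability of reaching 10 but not 14, conditional on being operational at 6: (l_10 − l_14) / l_6.
= (35,324 − 28,469) / 41,507 = 6,855 / 41,507 = 0.165153.

0.1652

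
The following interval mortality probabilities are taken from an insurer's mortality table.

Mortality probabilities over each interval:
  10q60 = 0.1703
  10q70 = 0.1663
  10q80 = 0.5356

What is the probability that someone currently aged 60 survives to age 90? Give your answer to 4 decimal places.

0.3212

Survival from 60 to 90 is the product of surviving each interval: (1 − 0.1703) × (1 − 0.1663) × (1 − 0.5356).
= 0.8297 × 0.8337 × 0.4644 = 0.321235.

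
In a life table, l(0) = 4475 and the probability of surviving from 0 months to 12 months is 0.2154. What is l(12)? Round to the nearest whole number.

964

l(12) = l(0) × p = 4475 × 0.2154 = 964.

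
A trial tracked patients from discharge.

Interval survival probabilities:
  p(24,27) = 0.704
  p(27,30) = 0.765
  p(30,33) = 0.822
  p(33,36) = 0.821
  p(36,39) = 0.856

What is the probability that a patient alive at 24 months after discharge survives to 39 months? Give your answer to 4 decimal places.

0.3111

The overall survival probability is 0.704 × 0.765 × 0.822 × 0.821 × 0.856.
= 0.311116.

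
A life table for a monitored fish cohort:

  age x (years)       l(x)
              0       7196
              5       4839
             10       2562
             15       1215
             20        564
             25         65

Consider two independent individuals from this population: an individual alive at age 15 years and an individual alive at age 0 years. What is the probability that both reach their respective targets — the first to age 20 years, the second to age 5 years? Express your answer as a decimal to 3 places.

0.312

p₁ = l(20)/l(15) = 564/1215 = 0.464198; p₂ = l(5)/l(0) = 4839/7196 = 0.672457.
P(both) = p₁ × p₂ = 0.464198 × 0.672457 = 0.312153.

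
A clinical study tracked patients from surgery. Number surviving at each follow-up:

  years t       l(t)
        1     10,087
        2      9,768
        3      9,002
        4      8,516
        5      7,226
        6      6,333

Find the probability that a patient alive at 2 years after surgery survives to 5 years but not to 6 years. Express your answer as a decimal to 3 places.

0.091

This is the probability of reaching 5 but not 6, conditional on being alive at 2: (l(5) − l(6)) / l(2).
= (7,226 − 6,333) / 9,768 = 893 / 9,768 = 0.091421.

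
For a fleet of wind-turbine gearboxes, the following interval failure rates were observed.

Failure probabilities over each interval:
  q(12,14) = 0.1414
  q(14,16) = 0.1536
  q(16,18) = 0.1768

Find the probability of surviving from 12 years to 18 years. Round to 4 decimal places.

Chaining the interval survival probabilities: (1 − 0.1414) × (1 − 0.1536) × (1 − 0.1768).
= 0.8586 × 0.8464 × 0.8232 = 0.598235.

0.5982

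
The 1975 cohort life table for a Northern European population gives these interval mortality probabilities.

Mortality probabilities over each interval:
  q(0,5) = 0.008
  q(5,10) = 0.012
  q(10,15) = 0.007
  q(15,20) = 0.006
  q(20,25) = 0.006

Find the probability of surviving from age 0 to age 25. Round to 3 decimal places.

0.962

P(survive 0→25) = (1 − 0.008) × (1 − 0.012) × (1 − 0.007) × (1 − 0.006) × (1 − 0.006).
= 0.992 × 0.988 × 0.993 × 0.994 × 0.994 = 0.961592.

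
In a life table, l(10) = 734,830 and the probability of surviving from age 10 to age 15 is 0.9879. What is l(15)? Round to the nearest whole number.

l(15) = l(10) × p = 734,830 × 0.9879 = 725939.

725939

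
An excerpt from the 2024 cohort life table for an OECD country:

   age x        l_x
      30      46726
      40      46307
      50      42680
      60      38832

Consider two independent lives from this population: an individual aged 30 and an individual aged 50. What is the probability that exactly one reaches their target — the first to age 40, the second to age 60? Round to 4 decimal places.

0.0975

p₁ = l_40/l_30 = 46307/46726 = 0.991033; p₂ = l_60/l_50 = 38832/42680 = 0.909841.
P(exactly one) = p₁(1−p₂) + (1−p₁)p₂ = 0.089351 + 0.008159 = 0.097509.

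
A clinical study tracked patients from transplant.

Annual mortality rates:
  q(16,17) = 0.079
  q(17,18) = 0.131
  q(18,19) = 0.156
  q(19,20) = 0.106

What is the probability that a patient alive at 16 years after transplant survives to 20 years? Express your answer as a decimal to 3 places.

P(survive 16→20) = (1 − 0.079) × (1 − 0.131) × (1 − 0.156) × (1 − 0.106).
= 0.921 × 0.869 × 0.844 × 0.894 = 0.603892.

0.604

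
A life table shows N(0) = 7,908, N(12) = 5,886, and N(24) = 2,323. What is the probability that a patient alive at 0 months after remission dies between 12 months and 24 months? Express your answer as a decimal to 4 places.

0.4506

This is the probability of reaching 12 but not 24, conditional on being alive at 0: (N(12) − N(24)) / N(0).
= (5,886 − 2,323) / 7,908 = 3,563 / 7,908 = 0.450556.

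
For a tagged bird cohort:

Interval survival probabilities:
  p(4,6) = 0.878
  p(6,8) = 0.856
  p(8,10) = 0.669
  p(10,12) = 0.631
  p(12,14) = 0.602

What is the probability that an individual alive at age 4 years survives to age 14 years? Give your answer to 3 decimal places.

The overall survival probability is 0.878 × 0.856 × 0.669 × 0.631 × 0.602.
= 0.190994.

0.191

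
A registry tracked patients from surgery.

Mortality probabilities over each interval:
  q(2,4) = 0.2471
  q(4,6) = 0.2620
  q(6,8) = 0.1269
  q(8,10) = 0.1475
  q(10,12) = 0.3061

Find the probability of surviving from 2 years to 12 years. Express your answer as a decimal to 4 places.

0.2870

The overall survival probability is (1 − 0.2471) × (1 − 0.2620) × (1 − 0.1269) × (1 − 0.1475) × (1 − 0.3061).
= 0.7529 × 0.7380 × 0.8731 × 0.8525 × 0.6939 = 0.286978.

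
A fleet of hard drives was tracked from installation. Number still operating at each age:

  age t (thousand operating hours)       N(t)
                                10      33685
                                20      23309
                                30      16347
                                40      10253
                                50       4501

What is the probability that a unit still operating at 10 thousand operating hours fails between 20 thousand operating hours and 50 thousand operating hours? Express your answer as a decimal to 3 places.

This is the probability of reaching 20 but not 50, conditional on being operational at 10: (N(20) − N(50)) / N(10).
= (23309 − 4501) / 33685 = 18808 / 33685 = 0.558349.

0.558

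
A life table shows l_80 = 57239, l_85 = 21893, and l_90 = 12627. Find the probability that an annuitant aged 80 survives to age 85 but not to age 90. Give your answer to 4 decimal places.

This is the probability of reaching 85 but not 90, conditional on being alive at 80: (l_85 − l_90) / l_80.
= (21893 − 12627) / 57239 = 9266 / 57239 = 0.161883.

0.1619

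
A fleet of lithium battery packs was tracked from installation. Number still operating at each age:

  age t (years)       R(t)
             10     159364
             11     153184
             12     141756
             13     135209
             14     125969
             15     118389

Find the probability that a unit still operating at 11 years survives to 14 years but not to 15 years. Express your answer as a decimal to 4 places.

0.0495

This is the probability of reaching 14 but not 15, conditional on being operational at 11: (R(14) − R(15)) / R(11).
= (125969 − 118389) / 153184 = 7580 / 153184 = 0.049483.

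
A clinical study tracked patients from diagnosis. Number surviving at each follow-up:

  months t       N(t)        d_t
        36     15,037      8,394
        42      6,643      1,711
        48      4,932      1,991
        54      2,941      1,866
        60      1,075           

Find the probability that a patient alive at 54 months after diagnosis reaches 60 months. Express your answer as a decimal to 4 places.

0.3655

The conditional survival probability is N(60)/N(54) = 1,075/2,941 = 0.365522.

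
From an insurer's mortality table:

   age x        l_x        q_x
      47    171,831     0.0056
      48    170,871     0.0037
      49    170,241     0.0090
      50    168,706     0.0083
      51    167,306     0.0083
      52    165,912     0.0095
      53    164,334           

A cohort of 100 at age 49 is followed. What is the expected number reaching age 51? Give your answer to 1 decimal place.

The relevant probability is 167,306/170,241 = 0.982760.
Expected number = 100 × 0.982760 = 98.3.

98.3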